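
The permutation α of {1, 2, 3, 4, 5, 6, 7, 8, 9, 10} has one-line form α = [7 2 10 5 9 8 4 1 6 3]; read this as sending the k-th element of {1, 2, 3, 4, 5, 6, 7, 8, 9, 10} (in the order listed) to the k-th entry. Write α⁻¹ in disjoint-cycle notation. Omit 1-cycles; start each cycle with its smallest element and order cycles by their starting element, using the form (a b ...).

The cycle decomposition of α is (1 7 4 5 9 6 8)(3 10).
The inverse reverses every cycle; in canonical form, α⁻¹ = (1 8 6 9 5 4 7)(3 10).

(1 8 6 9 5 4 7)(3 10)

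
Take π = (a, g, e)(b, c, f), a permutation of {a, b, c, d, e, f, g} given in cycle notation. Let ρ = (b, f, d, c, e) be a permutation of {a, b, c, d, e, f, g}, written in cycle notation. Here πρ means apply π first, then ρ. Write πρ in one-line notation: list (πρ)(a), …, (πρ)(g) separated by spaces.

g e d c a f b

(πρ)(x) = ρ(π(x)). Computing each image: ρ(π(a)) = ρ(g) = g, ρ(π(b)) = ρ(c) = e, ρ(π(c)) = ρ(f) = d, ρ(π(d)) = ρ(d) = c, ρ(π(e)) = ρ(a) = a, ρ(π(f)) = ρ(b) = f, ρ(π(g)) = ρ(e) = b.
Hence πρ = [g e d c a f b].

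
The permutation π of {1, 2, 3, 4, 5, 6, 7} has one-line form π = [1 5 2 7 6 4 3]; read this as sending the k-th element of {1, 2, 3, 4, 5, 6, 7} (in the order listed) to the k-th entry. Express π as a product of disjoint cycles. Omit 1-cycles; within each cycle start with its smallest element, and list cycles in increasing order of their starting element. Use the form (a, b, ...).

(2, 5, 6, 4, 7, 3)

Start at 2 and follow images: 2 → 5 → 6 → 4 → 7 → 3 → 2, giving the cycle (2, 5, 6, 4, 7, 3).
Repeating from the next unused element and collecting all non-trivial cycles gives (2, 5, 6, 4, 7, 3).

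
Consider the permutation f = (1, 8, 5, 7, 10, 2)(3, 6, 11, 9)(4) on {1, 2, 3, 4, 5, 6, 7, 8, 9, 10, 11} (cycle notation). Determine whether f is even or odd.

The cycle lengths are 6, 4, 1.
A cycle is odd iff its length is even; f has 2 even-length cycles, so sgn(f) = (−1)^2 and f is even.

even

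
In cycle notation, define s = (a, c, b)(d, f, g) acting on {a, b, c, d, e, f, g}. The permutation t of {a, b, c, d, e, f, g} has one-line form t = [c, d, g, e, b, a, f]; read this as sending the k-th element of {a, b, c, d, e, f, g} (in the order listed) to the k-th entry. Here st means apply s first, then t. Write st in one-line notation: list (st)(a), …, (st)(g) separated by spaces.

g c d a b f e

(st)(x) = t(s(x)). Computing each image: t(s(a)) = t(c) = g, t(s(b)) = t(a) = c, t(s(c)) = t(b) = d, t(s(d)) = t(f) = a, t(s(e)) = t(e) = b, t(s(f)) = t(g) = f, t(s(g)) = t(d) = e.
Hence st = [g c d a b f e].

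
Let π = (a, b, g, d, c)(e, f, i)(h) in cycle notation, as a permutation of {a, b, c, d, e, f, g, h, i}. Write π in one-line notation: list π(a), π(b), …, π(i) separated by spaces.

Reading each image from the cycles: a↦b, b↦g, c↦a, d↦c, e↦f, f↦i, g↦d, h↦h, i↦e.
Listing these in domain order gives b g a c f i d h e.

b g a c f i d h e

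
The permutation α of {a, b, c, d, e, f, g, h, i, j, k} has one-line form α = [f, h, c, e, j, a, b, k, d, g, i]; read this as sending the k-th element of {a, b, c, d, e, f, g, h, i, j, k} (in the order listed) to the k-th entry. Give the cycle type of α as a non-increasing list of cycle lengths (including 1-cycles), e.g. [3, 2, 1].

[8, 2, 1]

The disjoint cycles are (a f)(b h k i d e j g)(c), with lengths 8, 2, 1 in non-increasing order.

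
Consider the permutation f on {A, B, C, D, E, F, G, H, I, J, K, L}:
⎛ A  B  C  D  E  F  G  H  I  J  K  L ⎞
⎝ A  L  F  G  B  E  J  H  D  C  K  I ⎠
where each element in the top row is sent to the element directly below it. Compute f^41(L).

C

Tracing L → I → … returns to L after 9 steps, so L lies in a 9-cycle (B, L, I, D, G, J, C, F, E).
Since the cycle has length 9, f^41 acts on it the same as f^5 (41 mod 9 = 5).
Stepping 5 places around the cycle: L → I → D → G → J → C.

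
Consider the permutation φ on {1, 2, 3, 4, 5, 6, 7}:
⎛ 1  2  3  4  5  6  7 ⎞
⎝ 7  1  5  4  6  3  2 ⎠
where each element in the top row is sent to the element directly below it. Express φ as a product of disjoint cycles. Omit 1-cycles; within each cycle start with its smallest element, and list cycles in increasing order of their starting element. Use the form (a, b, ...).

Iterating φ from 1 gives 1 → 7 → 2 → 1; that is the 3-cycle (1, 7, 2).
Continuing from each remaining unvisited element yields (1, 7, 2)(3, 5, 6).

(1, 7, 2)(3, 5, 6)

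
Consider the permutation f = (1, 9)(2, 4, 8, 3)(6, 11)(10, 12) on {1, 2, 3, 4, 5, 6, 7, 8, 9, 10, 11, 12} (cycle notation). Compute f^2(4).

3

4 lies in the 4-cycle (2, 4, 8, 3).
Advancing 2 steps from 4: 4 → 8 → 3.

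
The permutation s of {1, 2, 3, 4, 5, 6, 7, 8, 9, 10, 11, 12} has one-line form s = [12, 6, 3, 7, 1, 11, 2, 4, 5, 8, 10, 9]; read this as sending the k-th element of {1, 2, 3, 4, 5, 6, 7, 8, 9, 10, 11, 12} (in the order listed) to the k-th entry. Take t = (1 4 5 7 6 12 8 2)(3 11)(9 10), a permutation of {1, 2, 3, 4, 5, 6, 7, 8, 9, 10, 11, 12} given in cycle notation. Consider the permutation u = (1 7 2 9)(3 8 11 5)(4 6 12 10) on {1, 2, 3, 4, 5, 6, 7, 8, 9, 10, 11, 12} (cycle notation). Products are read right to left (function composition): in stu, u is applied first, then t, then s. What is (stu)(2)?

8

(stu)(2) = s(t(u(2))). u(2) = 9, then t(9) = 10, then s(10) = 8, so the result is 8.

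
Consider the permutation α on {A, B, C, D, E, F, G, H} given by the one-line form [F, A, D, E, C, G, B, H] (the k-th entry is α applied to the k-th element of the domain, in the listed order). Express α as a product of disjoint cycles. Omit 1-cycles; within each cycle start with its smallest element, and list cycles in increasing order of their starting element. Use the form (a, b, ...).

(A, F, G, B)(C, D, E)

Start at A and follow images: A → F → G → B → A, giving the cycle (A, F, G, B).
Repeating from the next unused element and collecting all non-trivial cycles gives (A, F, G, B)(C, D, E).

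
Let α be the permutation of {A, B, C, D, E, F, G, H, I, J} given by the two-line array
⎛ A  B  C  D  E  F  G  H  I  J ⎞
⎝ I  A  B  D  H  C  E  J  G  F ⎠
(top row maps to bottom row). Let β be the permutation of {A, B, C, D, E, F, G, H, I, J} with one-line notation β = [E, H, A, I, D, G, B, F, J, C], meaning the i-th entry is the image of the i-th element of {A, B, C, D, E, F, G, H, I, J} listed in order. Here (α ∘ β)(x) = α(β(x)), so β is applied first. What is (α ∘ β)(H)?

First apply β: β(H) = F, then α(F) = C. Thus (α ∘ β)(H) = C.

C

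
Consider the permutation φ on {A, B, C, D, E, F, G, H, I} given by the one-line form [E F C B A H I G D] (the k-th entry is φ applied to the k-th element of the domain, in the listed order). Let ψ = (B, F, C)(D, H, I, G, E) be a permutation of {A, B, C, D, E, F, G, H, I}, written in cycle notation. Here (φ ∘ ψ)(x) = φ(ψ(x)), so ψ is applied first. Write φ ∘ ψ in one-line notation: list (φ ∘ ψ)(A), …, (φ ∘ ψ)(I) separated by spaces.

E H F G B C A D I

Chase each element through ψ then φ: A → A → E; B → F → H; C → B → F; D → H → G; E → D → B; F → C → C; G → E → A; H → I → D; I → G → I.
Collecting the images, φ ∘ ψ = [E H F G B C A D I].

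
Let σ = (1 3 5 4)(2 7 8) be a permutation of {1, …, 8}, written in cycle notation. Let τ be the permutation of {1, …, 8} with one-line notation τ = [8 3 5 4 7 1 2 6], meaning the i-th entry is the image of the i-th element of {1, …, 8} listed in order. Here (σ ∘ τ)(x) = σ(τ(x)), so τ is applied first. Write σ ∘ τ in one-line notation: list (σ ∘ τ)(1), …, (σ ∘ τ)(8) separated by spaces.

2 5 4 1 8 3 7 6

Chase each element through τ then σ: 1 → 8 → 2; 2 → 3 → 5; 3 → 5 → 4; 4 → 4 → 1; 5 → 7 → 8; 6 → 1 → 3; 7 → 2 → 7; 8 → 6 → 6.
So σ ∘ τ in one-line form is 2 5 4 1 8 3 7 6.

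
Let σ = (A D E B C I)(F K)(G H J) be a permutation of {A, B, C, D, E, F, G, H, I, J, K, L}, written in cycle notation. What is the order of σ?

6

The cycle type of σ is (6, 3, 2, 1).
The order of σ is the least common multiple of its cycle lengths: lcm(6, 3, 2) = 6.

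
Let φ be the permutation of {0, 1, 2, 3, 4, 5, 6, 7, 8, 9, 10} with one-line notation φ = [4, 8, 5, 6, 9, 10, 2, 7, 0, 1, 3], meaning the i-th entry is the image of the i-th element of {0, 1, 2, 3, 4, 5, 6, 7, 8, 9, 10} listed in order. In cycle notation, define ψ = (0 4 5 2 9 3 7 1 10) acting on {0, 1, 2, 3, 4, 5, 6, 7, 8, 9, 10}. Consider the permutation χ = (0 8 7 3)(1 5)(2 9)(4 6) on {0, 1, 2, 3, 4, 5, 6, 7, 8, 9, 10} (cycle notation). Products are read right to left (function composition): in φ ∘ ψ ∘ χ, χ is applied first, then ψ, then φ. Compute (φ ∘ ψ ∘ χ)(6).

10

Apply the permutations in order: χ(6) = 4, then ψ(4) = 5, then φ(5) = 10. So (φ ∘ ψ ∘ χ)(6) = 10.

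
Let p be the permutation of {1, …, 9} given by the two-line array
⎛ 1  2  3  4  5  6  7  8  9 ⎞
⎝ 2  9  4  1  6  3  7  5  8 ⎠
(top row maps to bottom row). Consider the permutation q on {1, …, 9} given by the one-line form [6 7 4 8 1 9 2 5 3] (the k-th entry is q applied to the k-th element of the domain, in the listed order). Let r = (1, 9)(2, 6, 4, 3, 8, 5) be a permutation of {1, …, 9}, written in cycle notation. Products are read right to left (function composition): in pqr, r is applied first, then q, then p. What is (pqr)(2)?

Apply the permutations in order: r(2) = 6, then q(6) = 9, then p(9) = 8. So (pqr)(2) = 8.

8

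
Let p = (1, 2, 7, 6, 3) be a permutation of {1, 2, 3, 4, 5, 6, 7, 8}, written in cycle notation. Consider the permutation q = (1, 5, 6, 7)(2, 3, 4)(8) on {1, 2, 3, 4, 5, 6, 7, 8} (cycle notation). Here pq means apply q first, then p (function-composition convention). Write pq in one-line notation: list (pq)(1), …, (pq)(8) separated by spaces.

(pq)(x) = p(q(x)). Computing each image: p(q(1)) = p(5) = 5, p(q(2)) = p(3) = 1, p(q(3)) = p(4) = 4, p(q(4)) = p(2) = 7, p(q(5)) = p(6) = 3, p(q(6)) = p(7) = 6, p(q(7)) = p(1) = 2, p(q(8)) = p(8) = 8.
Hence pq = [5 1 4 7 3 6 2 8].

5 1 4 7 3 6 2 8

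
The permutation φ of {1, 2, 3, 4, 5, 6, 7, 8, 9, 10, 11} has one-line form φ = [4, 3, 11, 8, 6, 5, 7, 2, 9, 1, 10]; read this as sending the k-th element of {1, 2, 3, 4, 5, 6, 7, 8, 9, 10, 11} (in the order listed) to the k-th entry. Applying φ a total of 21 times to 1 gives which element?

1

Tracing 1 → 4 → … returns to 1 after 7 steps, so 1 lies in a 7-cycle (1, 4, 8, 2, 3, 11, 10).
On a 7-cycle, φ^7 is the identity, so φ^21 = φ^0 there (21 ≡ 0 mod 7).
So φ^21(1) = 1.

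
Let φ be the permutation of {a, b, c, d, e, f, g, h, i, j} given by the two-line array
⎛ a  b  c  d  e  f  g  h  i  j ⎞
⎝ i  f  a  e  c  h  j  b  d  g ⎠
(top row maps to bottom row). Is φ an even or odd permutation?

In disjoint-cycle form the cycle lengths are 5, 3, 2.
A cycle of length ℓ contributes ℓ−1 transpositions, so φ is a product of 4 + 2 + 1 = 7 transpositions — odd.

odd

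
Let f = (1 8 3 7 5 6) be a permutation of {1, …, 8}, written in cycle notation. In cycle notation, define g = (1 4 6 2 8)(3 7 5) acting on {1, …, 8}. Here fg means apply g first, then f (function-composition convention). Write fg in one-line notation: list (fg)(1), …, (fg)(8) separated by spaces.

(fg)(x) = f(g(x)). Computing each image: f(g(1)) = f(4) = 4, f(g(2)) = f(8) = 3, f(g(3)) = f(7) = 5, f(g(4)) = f(6) = 1, f(g(5)) = f(3) = 7, f(g(6)) = f(2) = 2, f(g(7)) = f(5) = 6, f(g(8)) = f(1) = 8.
Hence fg = [4 3 5 1 7 2 6 8].

4 3 5 1 7 2 6 8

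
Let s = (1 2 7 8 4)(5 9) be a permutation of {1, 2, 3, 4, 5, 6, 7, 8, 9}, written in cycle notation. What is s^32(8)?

8 lies in the 5-cycle (1 2 7 8 4).
Powers repeat with period 5 on this cycle, and 32 mod 5 = 2, so s^32(8) = s^2(8).
Stepping 2 places around the cycle: 8 → 4 → 1.

1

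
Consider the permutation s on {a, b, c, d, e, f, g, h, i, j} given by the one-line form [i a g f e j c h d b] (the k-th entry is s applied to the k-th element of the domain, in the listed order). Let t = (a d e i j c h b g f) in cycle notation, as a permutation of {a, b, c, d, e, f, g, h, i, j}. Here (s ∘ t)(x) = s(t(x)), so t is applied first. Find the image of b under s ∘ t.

c

(s ∘ t)(b) = s(t(b)). t(b) = g, then s(g) = c. So (s ∘ t)(b) = c.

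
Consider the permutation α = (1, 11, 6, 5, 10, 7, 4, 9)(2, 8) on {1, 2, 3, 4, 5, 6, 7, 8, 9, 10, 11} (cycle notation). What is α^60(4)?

6

4 lies in the 8-cycle (1, 11, 6, 5, 10, 7, 4, 9).
On an 8-cycle, α^8 is the identity, so α^60 = α^4 there (60 ≡ 4 mod 8).
Advancing 4 steps from 4: 4 → 9 → 1 → 11 → 6.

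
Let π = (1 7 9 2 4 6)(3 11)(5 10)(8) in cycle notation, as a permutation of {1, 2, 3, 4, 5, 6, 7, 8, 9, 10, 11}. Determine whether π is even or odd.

odd

The cycle lengths are 6, 2, 2, 1.
A cycle is odd iff its length is even; π has 3 even-length cycles, so sgn(π) = (−1)^3 and π is odd.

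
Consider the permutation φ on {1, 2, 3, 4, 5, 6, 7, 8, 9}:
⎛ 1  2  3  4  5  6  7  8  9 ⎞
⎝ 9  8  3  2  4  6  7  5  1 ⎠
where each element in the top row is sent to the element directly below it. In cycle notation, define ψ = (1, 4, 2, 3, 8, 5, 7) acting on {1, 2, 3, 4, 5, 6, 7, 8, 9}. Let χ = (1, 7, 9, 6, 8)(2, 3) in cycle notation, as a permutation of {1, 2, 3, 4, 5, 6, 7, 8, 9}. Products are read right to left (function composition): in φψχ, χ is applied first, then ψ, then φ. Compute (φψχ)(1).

9

(φψχ)(1) = φ(ψ(χ(1))). χ(1) = 7, then ψ(7) = 1, then φ(1) = 9, so the result is 9.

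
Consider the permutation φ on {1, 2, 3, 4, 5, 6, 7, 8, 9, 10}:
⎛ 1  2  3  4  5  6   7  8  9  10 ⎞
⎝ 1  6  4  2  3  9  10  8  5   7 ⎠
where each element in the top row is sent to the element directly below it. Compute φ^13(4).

Tracing 4 → 2 → … returns to 4 after 6 steps, so 4 lies in a 6-cycle (2 6 9 5 3 4).
Powers repeat with period 6 on this cycle, and 13 mod 6 = 1, so φ^13(4) = φ^1(4).
Stepping 1 place around the cycle: 4 → 2.

2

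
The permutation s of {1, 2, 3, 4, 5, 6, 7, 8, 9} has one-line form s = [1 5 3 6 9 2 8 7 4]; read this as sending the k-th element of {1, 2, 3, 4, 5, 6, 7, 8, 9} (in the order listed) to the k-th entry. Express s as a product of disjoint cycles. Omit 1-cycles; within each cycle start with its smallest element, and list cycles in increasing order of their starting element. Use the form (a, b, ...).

(2, 5, 9, 4, 6)(7, 8)

From 2: 2 → 5 → 9 → 4 → 6 → 2, closing the cycle (2, 5, 9, 4, 6).
Continuing from each remaining unvisited element yields (2, 5, 9, 4, 6)(7, 8).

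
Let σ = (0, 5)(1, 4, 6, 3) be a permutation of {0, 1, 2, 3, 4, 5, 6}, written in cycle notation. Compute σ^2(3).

4

3 lies in the 4-cycle (1, 4, 6, 3).
Stepping 2 places around the cycle: 3 → 1 → 4.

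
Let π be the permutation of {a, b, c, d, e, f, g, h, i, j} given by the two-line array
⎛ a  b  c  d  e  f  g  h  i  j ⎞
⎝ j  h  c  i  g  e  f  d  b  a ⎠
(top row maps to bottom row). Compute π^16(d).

Tracing d → i → … returns to d after 4 steps, so d lies in a 4-cycle (b h d i).
Powers repeat with period 4 on this cycle, and 16 mod 4 = 0, so π^16(d) = π^0(d).
So π^16(d) = d.

d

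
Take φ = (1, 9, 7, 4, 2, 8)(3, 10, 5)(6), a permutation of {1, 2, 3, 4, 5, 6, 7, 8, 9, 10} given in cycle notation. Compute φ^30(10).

10

10 lies in the 3-cycle (3, 10, 5).
Since the cycle has length 3, φ^30 acts on it the same as φ^0 (30 mod 3 = 0).
So φ^30(10) = 10.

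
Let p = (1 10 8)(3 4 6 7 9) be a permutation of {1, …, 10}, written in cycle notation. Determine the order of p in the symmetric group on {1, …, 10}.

The disjoint cycles have lengths 5, 3, 1, 1.
Since disjoint cycles commute, ord(p) = lcm(5, 3) = 15.

15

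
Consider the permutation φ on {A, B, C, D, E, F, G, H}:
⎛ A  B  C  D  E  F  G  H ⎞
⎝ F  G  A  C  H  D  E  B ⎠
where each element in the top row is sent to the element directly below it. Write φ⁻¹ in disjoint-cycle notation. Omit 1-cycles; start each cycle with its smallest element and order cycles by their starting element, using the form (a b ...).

The cycle decomposition of φ is (A F D C)(B G E H).
The inverse reverses every cycle; in canonical form, φ⁻¹ = (A C D F)(B H E G).

(A C D F)(B H E G)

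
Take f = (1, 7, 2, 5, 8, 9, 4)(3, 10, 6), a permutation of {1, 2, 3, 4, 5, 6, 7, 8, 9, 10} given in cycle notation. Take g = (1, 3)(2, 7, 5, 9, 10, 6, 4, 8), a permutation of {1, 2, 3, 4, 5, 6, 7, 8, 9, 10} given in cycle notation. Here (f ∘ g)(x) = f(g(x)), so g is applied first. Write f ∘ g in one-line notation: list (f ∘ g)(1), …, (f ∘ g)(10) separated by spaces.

10 2 7 9 4 1 8 5 6 3

Chase each element through g then f: 1 → 3 → 10; 2 → 7 → 2; 3 → 1 → 7; 4 → 8 → 9; 5 → 9 → 4; 6 → 4 → 1; 7 → 5 → 8; 8 → 2 → 5; 9 → 10 → 6; 10 → 6 → 3.
Collecting the images, f ∘ g = [10 2 7 9 4 1 8 5 6 3].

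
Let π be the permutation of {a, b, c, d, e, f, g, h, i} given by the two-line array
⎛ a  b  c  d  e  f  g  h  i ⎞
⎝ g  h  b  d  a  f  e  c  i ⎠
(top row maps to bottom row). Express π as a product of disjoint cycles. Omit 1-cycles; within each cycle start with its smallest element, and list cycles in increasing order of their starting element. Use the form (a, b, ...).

Iterating π from a gives a → g → e → a; that is the 3-cycle (a, g, e).
Repeating from the next unused element and collecting all non-trivial cycles gives (a, g, e)(b, h, c).

(a, g, e)(b, h, c)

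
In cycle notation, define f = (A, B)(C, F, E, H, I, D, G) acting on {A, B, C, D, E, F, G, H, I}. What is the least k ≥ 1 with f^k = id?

The disjoint cycles have lengths 7, 2.
The order of f is the least common multiple of its cycle lengths: lcm(7, 2) = 14.

14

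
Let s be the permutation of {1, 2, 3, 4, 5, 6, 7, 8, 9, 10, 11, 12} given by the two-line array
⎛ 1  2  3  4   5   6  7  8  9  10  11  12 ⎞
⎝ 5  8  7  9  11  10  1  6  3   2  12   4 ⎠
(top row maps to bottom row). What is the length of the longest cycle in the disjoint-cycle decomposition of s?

Decomposing into disjoint cycles gives (1 5 11 12 4 9 3 7)(2 8 6 10); the longest has length 8.

8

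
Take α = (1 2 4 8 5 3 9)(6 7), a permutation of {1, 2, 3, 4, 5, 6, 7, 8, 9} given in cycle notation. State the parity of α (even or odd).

odd

The cycle lengths are 7, 2.
A cycle of length ℓ contributes ℓ−1 transpositions, so α is a product of 6 + 1 = 7 transpositions — odd.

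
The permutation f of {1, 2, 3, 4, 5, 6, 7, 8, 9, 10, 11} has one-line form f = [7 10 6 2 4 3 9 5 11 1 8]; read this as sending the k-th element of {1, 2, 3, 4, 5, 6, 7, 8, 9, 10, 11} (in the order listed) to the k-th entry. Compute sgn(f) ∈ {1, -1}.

-1

In disjoint-cycle form the cycle lengths are 9, 2.
A cycle is odd iff its length is even; f has 1 even-length cycle, so sgn(f) = (−1)^1 and f is odd.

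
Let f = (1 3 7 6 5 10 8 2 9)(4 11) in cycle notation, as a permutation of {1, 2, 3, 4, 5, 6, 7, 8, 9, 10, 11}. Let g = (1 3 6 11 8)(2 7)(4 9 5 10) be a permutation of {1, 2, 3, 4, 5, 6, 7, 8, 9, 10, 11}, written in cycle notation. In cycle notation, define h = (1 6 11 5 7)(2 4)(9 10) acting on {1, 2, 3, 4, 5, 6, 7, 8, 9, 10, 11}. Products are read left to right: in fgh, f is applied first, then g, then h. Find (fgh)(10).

6

(fgh)(10) = h(g(f(10))). f(10) = 8, then g(8) = 1, then h(1) = 6, so the result is 6.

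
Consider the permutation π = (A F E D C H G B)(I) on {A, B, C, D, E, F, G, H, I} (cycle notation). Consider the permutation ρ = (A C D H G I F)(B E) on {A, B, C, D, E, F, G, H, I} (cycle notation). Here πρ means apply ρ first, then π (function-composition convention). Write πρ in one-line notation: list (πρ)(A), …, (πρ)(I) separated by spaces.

H D C G A F I B E

(πρ)(x) = π(ρ(x)). Computing each image: π(ρ(A)) = π(C) = H, π(ρ(B)) = π(E) = D, π(ρ(C)) = π(D) = C, π(ρ(D)) = π(H) = G, π(ρ(E)) = π(B) = A, π(ρ(F)) = π(A) = F, π(ρ(G)) = π(I) = I, π(ρ(H)) = π(G) = B, π(ρ(I)) = π(F) = E.
Hence πρ = [H D C G A F I B E].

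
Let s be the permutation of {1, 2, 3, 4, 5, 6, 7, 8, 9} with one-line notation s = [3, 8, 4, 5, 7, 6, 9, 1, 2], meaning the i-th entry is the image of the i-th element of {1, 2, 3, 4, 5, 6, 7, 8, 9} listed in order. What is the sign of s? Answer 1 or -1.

-1

In disjoint-cycle form the cycle lengths are 8, 1.
A cycle is odd iff its length is even; s has 1 even-length cycle, so sgn(s) = (−1)^1 and s is odd.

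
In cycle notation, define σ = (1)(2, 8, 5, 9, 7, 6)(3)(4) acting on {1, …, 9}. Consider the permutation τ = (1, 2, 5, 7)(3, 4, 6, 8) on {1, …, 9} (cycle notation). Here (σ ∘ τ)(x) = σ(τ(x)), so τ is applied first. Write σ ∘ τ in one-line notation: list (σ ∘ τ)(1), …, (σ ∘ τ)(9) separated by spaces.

(σ ∘ τ)(x) = σ(τ(x)). Computing each image: σ(τ(1)) = σ(2) = 8, σ(τ(2)) = σ(5) = 9, σ(τ(3)) = σ(4) = 4, σ(τ(4)) = σ(6) = 2, σ(τ(5)) = σ(7) = 6, σ(τ(6)) = σ(8) = 5, σ(τ(7)) = σ(1) = 1, σ(τ(8)) = σ(3) = 3, σ(τ(9)) = σ(9) = 7.
Hence σ ∘ τ = [8 9 4 2 6 5 1 3 7].

8 9 4 2 6 5 1 3 7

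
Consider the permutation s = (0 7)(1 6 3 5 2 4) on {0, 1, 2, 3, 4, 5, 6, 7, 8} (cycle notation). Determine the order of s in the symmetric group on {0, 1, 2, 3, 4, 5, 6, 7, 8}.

6

The cycle type of s is (6, 2, 1).
Since disjoint cycles commute, ord(s) = lcm(6, 2) = 6.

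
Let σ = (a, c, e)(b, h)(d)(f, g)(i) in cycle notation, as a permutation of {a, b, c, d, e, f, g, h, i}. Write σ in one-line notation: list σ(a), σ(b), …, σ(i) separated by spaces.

c h e d a g f b i

Reading each image from the cycles: a→c, b→h, c→e, d→d, e→a, f→g, g→f, h→b, i→i.
Listing these in domain order gives c h e d a g f b i.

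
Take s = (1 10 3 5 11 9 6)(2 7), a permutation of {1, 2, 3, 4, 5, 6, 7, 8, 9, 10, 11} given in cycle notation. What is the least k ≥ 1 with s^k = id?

The cycle type of s is (7, 2, 1, 1).
Since disjoint cycles commute, ord(s) = lcm(7, 2) = 14.

14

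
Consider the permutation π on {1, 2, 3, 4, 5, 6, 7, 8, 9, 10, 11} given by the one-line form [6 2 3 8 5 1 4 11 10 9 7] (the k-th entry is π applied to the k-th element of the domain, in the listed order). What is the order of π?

4

The disjoint-cycle form of π has cycle lengths 4, 2, 2, 1, 1, 1.
Since disjoint cycles commute, ord(π) = lcm(4, 2, 2) = 4.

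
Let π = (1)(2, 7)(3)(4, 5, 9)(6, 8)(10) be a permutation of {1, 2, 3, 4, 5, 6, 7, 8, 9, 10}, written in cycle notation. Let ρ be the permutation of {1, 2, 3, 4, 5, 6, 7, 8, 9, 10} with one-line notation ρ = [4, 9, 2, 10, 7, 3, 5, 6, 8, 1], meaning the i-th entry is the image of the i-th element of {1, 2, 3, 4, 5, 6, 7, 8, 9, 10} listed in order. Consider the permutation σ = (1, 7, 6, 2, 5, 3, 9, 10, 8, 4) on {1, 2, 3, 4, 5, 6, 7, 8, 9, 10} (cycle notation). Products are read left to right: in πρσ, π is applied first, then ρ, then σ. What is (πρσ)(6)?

2

Apply the permutations in order: π(6) = 8, then ρ(8) = 6, then σ(6) = 2. So (πρσ)(6) = 2.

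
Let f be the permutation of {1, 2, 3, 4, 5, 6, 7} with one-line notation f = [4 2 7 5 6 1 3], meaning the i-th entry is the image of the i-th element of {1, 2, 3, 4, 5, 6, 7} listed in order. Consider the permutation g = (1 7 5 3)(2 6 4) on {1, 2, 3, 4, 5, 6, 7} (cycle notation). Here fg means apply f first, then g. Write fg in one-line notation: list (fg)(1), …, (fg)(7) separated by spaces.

2 6 5 3 4 7 1

(fg)(x) = g(f(x)). Computing each image: g(f(1)) = g(4) = 2, g(f(2)) = g(2) = 6, g(f(3)) = g(7) = 5, g(f(4)) = g(5) = 3, g(f(5)) = g(6) = 4, g(f(6)) = g(1) = 7, g(f(7)) = g(3) = 1.
Hence fg = [2 6 5 3 4 7 1].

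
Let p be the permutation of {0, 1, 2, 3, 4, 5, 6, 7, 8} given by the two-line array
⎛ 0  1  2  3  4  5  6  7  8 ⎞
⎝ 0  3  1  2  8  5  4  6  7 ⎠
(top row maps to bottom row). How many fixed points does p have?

The fixed points (elements with p(x) = x) are {0, 5}, so there are 2.

2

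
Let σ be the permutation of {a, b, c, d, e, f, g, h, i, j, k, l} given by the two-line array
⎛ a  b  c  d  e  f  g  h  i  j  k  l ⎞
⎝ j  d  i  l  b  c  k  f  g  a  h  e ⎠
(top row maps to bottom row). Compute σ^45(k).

Tracing k → h → … returns to k after 6 steps, so k lies in a 6-cycle (c, i, g, k, h, f).
On a 6-cycle, σ^6 is the identity, so σ^45 = σ^3 there (45 ≡ 3 mod 6).
Stepping 3 places around the cycle: k → h → f → c.

c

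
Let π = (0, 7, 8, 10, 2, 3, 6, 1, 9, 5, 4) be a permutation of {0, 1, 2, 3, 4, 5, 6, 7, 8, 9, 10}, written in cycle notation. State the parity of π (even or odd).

even

The cycle lengths are 11.
A cycle is odd iff its length is even; π has 0 even-length cycles, so sgn(π) = (−1)^0 and π is even.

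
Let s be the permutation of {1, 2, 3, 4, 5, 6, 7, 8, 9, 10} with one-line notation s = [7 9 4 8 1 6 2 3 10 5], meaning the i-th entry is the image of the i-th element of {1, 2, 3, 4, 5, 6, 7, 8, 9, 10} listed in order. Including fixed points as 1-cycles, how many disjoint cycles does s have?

3

The cycle decomposition is (1 7 2 9 10 5)(3 4 8)(6), which has 3 cycles (counting 1-cycles).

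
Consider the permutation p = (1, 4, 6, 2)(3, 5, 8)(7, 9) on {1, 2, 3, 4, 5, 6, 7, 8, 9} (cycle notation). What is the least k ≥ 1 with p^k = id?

The cycle type of p is (4, 3, 2).
The order is lcm(4, 3, 2) = 12.

12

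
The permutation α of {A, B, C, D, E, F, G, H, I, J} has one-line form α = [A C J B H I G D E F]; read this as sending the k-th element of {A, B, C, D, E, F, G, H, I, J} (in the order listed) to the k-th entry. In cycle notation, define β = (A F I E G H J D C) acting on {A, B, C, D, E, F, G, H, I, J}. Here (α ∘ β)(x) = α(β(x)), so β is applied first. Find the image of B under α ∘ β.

C

First apply β: β(B) = B, then α(B) = C. Thus (α ∘ β)(B) = C.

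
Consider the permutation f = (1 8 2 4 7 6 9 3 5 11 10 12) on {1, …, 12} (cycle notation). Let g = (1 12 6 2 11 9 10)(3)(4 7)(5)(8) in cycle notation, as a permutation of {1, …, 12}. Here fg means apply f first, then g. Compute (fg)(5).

9

(fg)(5) = g(f(5)). f(5) = 11, then g(11) = 9. So (fg)(5) = 9.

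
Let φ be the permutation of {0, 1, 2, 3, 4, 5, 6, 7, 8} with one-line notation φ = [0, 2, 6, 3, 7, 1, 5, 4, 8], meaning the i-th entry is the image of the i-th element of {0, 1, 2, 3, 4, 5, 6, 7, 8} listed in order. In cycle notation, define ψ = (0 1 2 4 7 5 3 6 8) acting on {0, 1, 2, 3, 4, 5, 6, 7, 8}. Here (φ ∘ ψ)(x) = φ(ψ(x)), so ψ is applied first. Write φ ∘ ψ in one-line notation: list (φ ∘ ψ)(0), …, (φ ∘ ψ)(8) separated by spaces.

Chase each element through ψ then φ: 0 → 1 → 2; 1 → 2 → 6; 2 → 4 → 7; 3 → 6 → 5; 4 → 7 → 4; 5 → 3 → 3; 6 → 8 → 8; 7 → 5 → 1; 8 → 0 → 0.
Collecting the images, φ ∘ ψ = [2 6 7 5 4 3 8 1 0].

2 6 7 5 4 3 8 1 0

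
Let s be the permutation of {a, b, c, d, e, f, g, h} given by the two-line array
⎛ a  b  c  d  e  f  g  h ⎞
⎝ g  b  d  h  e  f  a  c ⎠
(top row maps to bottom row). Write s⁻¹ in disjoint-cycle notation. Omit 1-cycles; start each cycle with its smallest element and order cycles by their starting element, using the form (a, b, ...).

(a, g)(c, h, d)

First write s in disjoint cycles: (a, g)(c, d, h).
The inverse reverses every cycle; in canonical form, s⁻¹ = (a, g)(c, h, d).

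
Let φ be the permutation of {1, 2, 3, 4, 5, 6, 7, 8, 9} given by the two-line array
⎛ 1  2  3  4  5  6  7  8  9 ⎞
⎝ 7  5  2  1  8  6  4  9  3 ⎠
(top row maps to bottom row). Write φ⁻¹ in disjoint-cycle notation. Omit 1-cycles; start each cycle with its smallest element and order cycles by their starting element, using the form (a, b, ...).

First write φ in disjoint cycles: (1, 7, 4)(2, 5, 8, 9, 3).
The inverse reverses every cycle; in canonical form, φ⁻¹ = (1, 4, 7)(2, 3, 9, 8, 5).

(1, 4, 7)(2, 3, 9, 8, 5)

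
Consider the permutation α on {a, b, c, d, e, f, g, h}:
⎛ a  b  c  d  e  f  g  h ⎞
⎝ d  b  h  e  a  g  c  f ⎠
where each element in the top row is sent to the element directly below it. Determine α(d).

e

The entry below d in the array is e, so α(d) = e.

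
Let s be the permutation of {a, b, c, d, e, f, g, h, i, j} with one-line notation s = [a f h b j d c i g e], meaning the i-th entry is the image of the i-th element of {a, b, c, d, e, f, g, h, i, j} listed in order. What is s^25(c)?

Tracing c → h → … returns to c after 4 steps, so c lies in a 4-cycle (c h i g).
Since the cycle has length 4, s^25 acts on it the same as s^1 (25 mod 4 = 1).
Stepping 1 place around the cycle: c → h.

h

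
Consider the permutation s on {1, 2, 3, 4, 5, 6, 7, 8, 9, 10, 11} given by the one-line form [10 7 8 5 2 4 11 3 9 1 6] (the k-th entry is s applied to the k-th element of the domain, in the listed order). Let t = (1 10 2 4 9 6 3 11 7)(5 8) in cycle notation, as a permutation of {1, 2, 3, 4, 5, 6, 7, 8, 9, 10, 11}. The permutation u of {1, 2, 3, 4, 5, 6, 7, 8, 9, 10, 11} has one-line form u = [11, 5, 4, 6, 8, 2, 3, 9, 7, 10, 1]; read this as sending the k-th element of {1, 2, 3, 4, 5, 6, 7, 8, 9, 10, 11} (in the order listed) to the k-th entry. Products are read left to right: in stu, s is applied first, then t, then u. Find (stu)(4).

9

(stu)(4) = u(t(s(4))). s(4) = 5, then t(5) = 8, then u(8) = 9, so the result is 9.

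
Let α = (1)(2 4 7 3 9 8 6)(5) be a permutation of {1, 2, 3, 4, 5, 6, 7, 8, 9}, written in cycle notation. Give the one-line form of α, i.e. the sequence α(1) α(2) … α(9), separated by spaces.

1 4 9 7 5 2 3 6 8

Each element maps to the next entry in its cycle (wrapping to the front): 1↦1, 2↦4, 3↦9, 4↦7, 5↦5, 6↦2, 7↦3, 8↦6, 9↦8.
So the one-line form is 1 4 9 7 5 2 3 6 8.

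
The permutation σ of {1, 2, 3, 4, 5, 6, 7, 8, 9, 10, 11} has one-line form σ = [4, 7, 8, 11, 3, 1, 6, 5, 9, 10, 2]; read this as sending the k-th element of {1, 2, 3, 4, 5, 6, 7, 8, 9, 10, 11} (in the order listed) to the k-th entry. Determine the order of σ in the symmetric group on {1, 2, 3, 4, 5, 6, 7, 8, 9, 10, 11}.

6

The disjoint-cycle form of σ has cycle lengths 6, 3, 1, 1.
The order of σ is the least common multiple of its cycle lengths: lcm(6, 3) = 6.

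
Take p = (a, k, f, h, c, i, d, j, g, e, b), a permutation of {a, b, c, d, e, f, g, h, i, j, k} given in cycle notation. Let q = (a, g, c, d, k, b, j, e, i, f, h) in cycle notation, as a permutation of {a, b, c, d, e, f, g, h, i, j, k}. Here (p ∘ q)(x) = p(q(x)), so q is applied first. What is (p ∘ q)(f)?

First apply q: q(f) = h, then p(h) = c. Thus (p ∘ q)(f) = c.

c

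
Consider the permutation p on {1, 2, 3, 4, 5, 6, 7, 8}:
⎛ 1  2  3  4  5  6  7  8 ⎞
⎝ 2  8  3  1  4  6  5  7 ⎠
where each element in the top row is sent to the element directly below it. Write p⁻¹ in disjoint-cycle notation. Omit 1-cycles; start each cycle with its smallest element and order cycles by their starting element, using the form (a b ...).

(1 4 5 7 8 2)

The cycle decomposition of p is (1 2 8 7 5 4).
The inverse reverses every cycle; in canonical form, p⁻¹ = (1 4 5 7 8 2).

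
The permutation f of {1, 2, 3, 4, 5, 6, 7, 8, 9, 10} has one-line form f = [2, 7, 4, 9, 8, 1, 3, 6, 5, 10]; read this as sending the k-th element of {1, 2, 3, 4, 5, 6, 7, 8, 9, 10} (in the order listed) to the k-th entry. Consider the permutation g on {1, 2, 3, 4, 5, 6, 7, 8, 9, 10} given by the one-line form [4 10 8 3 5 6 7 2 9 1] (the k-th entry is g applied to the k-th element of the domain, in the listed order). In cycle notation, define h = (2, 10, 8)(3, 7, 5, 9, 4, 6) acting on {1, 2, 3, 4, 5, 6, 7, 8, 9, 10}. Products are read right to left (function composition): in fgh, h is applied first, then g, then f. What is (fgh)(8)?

10

Chase 8: h(8) = 2; g(2) = 10; f(10) = 10. Hence (fgh)(8) = 10.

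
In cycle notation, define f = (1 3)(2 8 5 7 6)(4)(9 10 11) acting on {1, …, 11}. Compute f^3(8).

6

8 lies in the 5-cycle (2 8 5 7 6).
Stepping 3 places around the cycle: 8 → 5 → 7 → 6.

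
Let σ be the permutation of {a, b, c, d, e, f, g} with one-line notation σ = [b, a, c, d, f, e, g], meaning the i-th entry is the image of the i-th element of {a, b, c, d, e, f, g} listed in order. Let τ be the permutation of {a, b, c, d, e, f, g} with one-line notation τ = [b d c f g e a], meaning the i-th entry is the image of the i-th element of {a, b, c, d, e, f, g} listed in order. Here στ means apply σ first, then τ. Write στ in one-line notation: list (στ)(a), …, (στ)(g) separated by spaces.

d b c f e g a

(στ)(x) = τ(σ(x)). Computing each image: τ(σ(a)) = τ(b) = d, τ(σ(b)) = τ(a) = b, τ(σ(c)) = τ(c) = c, τ(σ(d)) = τ(d) = f, τ(σ(e)) = τ(f) = e, τ(σ(f)) = τ(e) = g, τ(σ(g)) = τ(g) = a.
Hence στ = [d b c f e g a].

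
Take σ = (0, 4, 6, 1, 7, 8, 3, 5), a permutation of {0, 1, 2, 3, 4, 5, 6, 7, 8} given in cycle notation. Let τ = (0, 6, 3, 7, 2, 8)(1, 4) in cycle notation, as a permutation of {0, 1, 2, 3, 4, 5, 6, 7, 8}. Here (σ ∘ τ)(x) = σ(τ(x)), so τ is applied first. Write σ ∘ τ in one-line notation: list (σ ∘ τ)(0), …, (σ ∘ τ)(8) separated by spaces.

(σ ∘ τ)(x) = σ(τ(x)). Computing each image: σ(τ(0)) = σ(6) = 1, σ(τ(1)) = σ(4) = 6, σ(τ(2)) = σ(8) = 3, σ(τ(3)) = σ(7) = 8, σ(τ(4)) = σ(1) = 7, σ(τ(5)) = σ(5) = 0, σ(τ(6)) = σ(3) = 5, σ(τ(7)) = σ(2) = 2, σ(τ(8)) = σ(0) = 4.
Hence σ ∘ τ = [1 6 3 8 7 0 5 2 4].

1 6 3 8 7 0 5 2 4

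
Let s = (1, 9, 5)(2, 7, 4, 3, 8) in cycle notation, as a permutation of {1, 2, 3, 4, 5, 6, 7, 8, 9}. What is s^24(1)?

1 lies in the 3-cycle (1, 9, 5).
Since the cycle has length 3, s^24 acts on it the same as s^0 (24 mod 3 = 0).
So s^24(1) = 1.

1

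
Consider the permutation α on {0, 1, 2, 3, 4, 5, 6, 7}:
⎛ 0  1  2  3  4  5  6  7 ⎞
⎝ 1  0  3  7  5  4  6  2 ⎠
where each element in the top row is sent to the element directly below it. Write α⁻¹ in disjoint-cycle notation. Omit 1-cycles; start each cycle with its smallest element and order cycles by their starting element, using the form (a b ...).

First write α in disjoint cycles: (0 1)(2 3 7)(4 5).
The inverse reverses every cycle; in canonical form, α⁻¹ = (0 1)(2 7 3)(4 5).

(0 1)(2 7 3)(4 5)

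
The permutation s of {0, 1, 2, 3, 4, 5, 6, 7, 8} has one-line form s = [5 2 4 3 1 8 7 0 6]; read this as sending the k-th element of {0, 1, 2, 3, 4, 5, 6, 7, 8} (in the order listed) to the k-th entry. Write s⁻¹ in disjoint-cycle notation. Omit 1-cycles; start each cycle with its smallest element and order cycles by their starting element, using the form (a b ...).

(0 7 6 8 5)(1 4 2)

The cycle decomposition of s is (0 5 8 6 7)(1 2 4).
The inverse reverses every cycle; in canonical form, s⁻¹ = (0 7 6 8 5)(1 4 2).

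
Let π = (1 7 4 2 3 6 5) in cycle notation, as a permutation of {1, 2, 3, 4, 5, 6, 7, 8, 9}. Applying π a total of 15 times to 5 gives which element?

1

5 lies in the 7-cycle (1 7 4 2 3 6 5).
On a 7-cycle, π^7 is the identity, so π^15 = π^1 there (15 ≡ 1 mod 7).
Advancing 1 step from 5: 5 → 1.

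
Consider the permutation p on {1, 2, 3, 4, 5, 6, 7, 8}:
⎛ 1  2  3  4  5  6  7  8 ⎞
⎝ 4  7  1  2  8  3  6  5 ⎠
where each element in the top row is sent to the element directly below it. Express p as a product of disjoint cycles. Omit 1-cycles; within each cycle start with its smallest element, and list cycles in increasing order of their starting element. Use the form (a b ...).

From 1: 1 → 4 → 2 → 7 → 6 → 3 → 1, closing the cycle (1 4 2 7 6 3).
Repeating from the next unused element and collecting all non-trivial cycles gives (1 4 2 7 6 3)(5 8).

(1 4 2 7 6 3)(5 8)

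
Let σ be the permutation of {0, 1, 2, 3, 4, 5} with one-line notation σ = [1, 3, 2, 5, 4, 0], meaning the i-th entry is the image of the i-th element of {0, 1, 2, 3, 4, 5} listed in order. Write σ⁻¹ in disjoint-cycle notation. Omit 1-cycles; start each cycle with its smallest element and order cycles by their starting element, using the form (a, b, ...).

(0, 5, 3, 1)

The cycle decomposition of σ is (0, 1, 3, 5).
The inverse reverses every cycle; in canonical form, σ⁻¹ = (0, 5, 3, 1).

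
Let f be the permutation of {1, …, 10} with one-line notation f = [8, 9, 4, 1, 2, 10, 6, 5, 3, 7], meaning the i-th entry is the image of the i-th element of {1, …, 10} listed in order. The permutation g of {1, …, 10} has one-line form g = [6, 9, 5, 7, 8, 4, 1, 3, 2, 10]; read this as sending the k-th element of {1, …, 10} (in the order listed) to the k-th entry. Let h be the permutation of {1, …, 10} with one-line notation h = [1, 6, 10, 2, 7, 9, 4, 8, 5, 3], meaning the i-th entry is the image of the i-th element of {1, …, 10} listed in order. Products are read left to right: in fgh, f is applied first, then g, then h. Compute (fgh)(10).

Apply the permutations in order: f(10) = 7, then g(7) = 1, then h(1) = 1. So (fgh)(10) = 1.

1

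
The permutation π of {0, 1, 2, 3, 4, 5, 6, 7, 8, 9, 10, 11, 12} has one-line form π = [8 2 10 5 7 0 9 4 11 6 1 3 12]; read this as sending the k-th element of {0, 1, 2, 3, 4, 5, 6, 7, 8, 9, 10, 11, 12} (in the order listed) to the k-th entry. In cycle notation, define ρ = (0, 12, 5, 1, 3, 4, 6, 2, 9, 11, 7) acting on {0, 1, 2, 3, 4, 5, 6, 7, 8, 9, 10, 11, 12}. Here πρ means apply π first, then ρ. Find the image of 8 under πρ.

7

π(8) = 11, then ρ(11) = 7; composing gives (πρ)(8) = 7.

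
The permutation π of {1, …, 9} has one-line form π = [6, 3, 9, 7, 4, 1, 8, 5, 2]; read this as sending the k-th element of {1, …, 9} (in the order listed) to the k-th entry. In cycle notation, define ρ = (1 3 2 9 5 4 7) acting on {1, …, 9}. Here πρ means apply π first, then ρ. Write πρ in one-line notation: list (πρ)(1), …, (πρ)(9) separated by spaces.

6 2 5 1 7 3 8 4 9

Chase each element through π then ρ: 1 → 6 → 6; 2 → 3 → 2; 3 → 9 → 5; 4 → 7 → 1; 5 → 4 → 7; 6 → 1 → 3; 7 → 8 → 8; 8 → 5 → 4; 9 → 2 → 9.
So πρ in one-line form is 6 2 5 1 7 3 8 4 9.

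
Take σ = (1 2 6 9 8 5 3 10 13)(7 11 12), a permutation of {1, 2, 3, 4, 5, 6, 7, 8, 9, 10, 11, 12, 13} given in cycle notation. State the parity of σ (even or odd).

even

The cycle lengths are 9, 3, 1.
A cycle of length ℓ contributes ℓ−1 transpositions, so σ is a product of 8 + 2 = 10 transpositions — even.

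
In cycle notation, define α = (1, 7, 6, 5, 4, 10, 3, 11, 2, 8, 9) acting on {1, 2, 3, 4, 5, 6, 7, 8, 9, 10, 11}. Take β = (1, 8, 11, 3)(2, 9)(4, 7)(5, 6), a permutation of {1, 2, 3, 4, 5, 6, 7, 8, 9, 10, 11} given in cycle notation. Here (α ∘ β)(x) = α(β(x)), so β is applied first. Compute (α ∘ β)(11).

11

First apply β: β(11) = 3, then α(3) = 11. Thus (α ∘ β)(11) = 11.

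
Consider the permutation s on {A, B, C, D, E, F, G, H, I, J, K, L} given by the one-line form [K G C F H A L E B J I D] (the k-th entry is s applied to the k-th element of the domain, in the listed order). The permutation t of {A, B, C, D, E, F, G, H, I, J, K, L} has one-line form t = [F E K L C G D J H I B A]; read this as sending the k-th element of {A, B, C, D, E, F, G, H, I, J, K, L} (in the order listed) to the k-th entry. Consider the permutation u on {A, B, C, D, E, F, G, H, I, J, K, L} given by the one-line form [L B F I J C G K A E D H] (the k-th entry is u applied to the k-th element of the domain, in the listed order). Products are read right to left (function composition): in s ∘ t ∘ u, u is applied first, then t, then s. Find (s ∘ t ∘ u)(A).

Chase A: u(A) = L; t(L) = A; s(A) = K. Hence (s ∘ t ∘ u)(A) = K.

K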